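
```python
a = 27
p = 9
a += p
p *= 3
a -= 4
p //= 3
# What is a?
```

Answer: 32

Derivation:
Trace (tracking a):
a = 27  # -> a = 27
p = 9  # -> p = 9
a += p  # -> a = 36
p *= 3  # -> p = 27
a -= 4  # -> a = 32
p //= 3  # -> p = 9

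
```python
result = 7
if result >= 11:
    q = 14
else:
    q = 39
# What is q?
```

Answer: 39

Derivation:
Trace (tracking q):
result = 7  # -> result = 7
if result >= 11:  # condition is False
else:
    q = 39  # -> q = 39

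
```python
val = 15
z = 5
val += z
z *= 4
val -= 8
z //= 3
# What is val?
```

Answer: 12

Derivation:
Trace (tracking val):
val = 15  # -> val = 15
z = 5  # -> z = 5
val += z  # -> val = 20
z *= 4  # -> z = 20
val -= 8  # -> val = 12
z //= 3  # -> z = 6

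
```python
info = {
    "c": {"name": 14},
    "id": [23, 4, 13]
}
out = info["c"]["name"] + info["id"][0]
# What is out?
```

Trace (tracking out):
info = {'c': {'name': 14}, 'id': [23, 4, 13]}  # -> info = {'c': {'name': 14}, 'id': [23, 4, 13]}
out = info['c']['name'] + info['id'][0]  # -> out = 37

Answer: 37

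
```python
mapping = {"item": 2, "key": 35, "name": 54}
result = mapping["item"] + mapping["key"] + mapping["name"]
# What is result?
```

Answer: 91

Derivation:
Trace (tracking result):
mapping = {'item': 2, 'key': 35, 'name': 54}  # -> mapping = {'item': 2, 'key': 35, 'name': 54}
result = mapping['item'] + mapping['key'] + mapping['name']  # -> result = 91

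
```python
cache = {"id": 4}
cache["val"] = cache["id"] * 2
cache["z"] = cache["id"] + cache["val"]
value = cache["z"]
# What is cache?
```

Answer: {'id': 4, 'val': 8, 'z': 12}

Derivation:
Trace (tracking cache):
cache = {'id': 4}  # -> cache = {'id': 4}
cache['val'] = cache['id'] * 2  # -> cache = {'id': 4, 'val': 8}
cache['z'] = cache['id'] + cache['val']  # -> cache = {'id': 4, 'val': 8, 'z': 12}
value = cache['z']  # -> value = 12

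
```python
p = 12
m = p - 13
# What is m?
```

Answer: -1

Derivation:
Trace (tracking m):
p = 12  # -> p = 12
m = p - 13  # -> m = -1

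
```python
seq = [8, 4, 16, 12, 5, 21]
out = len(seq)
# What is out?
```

Trace (tracking out):
seq = [8, 4, 16, 12, 5, 21]  # -> seq = [8, 4, 16, 12, 5, 21]
out = len(seq)  # -> out = 6

Answer: 6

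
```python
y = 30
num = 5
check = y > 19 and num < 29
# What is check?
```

Answer: True

Derivation:
Trace (tracking check):
y = 30  # -> y = 30
num = 5  # -> num = 5
check = y > 19 and num < 29  # -> check = True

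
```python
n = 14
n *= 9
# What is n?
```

Trace (tracking n):
n = 14  # -> n = 14
n *= 9  # -> n = 126

Answer: 126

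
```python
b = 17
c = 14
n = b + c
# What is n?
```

Trace (tracking n):
b = 17  # -> b = 17
c = 14  # -> c = 14
n = b + c  # -> n = 31

Answer: 31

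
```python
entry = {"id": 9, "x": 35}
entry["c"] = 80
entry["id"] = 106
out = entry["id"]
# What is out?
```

Answer: 106

Derivation:
Trace (tracking out):
entry = {'id': 9, 'x': 35}  # -> entry = {'id': 9, 'x': 35}
entry['c'] = 80  # -> entry = {'id': 9, 'x': 35, 'c': 80}
entry['id'] = 106  # -> entry = {'id': 106, 'x': 35, 'c': 80}
out = entry['id']  # -> out = 106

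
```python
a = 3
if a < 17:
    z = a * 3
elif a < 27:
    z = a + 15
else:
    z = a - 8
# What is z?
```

Trace (tracking z):
a = 3  # -> a = 3
if a < 17:  # condition is True
    z = a * 3  # -> z = 9

Answer: 9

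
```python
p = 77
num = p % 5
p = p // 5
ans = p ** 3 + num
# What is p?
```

Trace (tracking p):
p = 77  # -> p = 77
num = p % 5  # -> num = 2
p = p // 5  # -> p = 15
ans = p ** 3 + num  # -> ans = 3377

Answer: 15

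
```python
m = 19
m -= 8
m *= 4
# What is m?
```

Answer: 44

Derivation:
Trace (tracking m):
m = 19  # -> m = 19
m -= 8  # -> m = 11
m *= 4  # -> m = 44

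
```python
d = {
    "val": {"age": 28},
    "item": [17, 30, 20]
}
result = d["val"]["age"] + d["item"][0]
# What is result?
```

Answer: 45

Derivation:
Trace (tracking result):
d = {'val': {'age': 28}, 'item': [17, 30, 20]}  # -> d = {'val': {'age': 28}, 'item': [17, 30, 20]}
result = d['val']['age'] + d['item'][0]  # -> result = 45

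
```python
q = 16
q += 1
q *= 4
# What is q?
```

Answer: 68

Derivation:
Trace (tracking q):
q = 16  # -> q = 16
q += 1  # -> q = 17
q *= 4  # -> q = 68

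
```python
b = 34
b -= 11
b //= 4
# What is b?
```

Trace (tracking b):
b = 34  # -> b = 34
b -= 11  # -> b = 23
b //= 4  # -> b = 5

Answer: 5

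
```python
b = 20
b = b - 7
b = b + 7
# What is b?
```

Answer: 20

Derivation:
Trace (tracking b):
b = 20  # -> b = 20
b = b - 7  # -> b = 13
b = b + 7  # -> b = 20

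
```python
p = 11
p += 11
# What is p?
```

Trace (tracking p):
p = 11  # -> p = 11
p += 11  # -> p = 22

Answer: 22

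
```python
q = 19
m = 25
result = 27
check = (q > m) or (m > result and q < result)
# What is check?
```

Trace (tracking check):
q = 19  # -> q = 19
m = 25  # -> m = 25
result = 27  # -> result = 27
check = q > m or (m > result and q < result)  # -> check = False

Answer: False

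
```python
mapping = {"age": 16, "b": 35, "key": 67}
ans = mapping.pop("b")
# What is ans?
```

Answer: 35

Derivation:
Trace (tracking ans):
mapping = {'age': 16, 'b': 35, 'key': 67}  # -> mapping = {'age': 16, 'b': 35, 'key': 67}
ans = mapping.pop('b')  # -> ans = 35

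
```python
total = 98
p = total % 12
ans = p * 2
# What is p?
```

Trace (tracking p):
total = 98  # -> total = 98
p = total % 12  # -> p = 2
ans = p * 2  # -> ans = 4

Answer: 2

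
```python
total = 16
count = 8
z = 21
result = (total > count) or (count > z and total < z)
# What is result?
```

Answer: True

Derivation:
Trace (tracking result):
total = 16  # -> total = 16
count = 8  # -> count = 8
z = 21  # -> z = 21
result = total > count or (count > z and total < z)  # -> result = True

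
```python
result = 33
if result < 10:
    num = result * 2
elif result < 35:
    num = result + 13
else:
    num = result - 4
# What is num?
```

Answer: 46

Derivation:
Trace (tracking num):
result = 33  # -> result = 33
if result < 10:  # condition is False
elif result < 35:  # condition is True
    num = result + 13  # -> num = 46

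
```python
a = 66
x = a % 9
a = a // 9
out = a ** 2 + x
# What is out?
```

Trace (tracking out):
a = 66  # -> a = 66
x = a % 9  # -> x = 3
a = a // 9  # -> a = 7
out = a ** 2 + x  # -> out = 52

Answer: 52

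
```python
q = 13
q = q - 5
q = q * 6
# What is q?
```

Answer: 48

Derivation:
Trace (tracking q):
q = 13  # -> q = 13
q = q - 5  # -> q = 8
q = q * 6  # -> q = 48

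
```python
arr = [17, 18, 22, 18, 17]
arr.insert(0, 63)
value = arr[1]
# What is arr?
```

Trace (tracking arr):
arr = [17, 18, 22, 18, 17]  # -> arr = [17, 18, 22, 18, 17]
arr.insert(0, 63)  # -> arr = [63, 17, 18, 22, 18, 17]
value = arr[1]  # -> value = 17

Answer: [63, 17, 18, 22, 18, 17]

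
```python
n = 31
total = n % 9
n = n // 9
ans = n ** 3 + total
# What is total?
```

Answer: 4

Derivation:
Trace (tracking total):
n = 31  # -> n = 31
total = n % 9  # -> total = 4
n = n // 9  # -> n = 3
ans = n ** 3 + total  # -> ans = 31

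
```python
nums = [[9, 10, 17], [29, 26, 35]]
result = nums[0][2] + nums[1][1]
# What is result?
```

Answer: 43

Derivation:
Trace (tracking result):
nums = [[9, 10, 17], [29, 26, 35]]  # -> nums = [[9, 10, 17], [29, 26, 35]]
result = nums[0][2] + nums[1][1]  # -> result = 43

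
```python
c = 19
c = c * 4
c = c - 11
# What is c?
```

Trace (tracking c):
c = 19  # -> c = 19
c = c * 4  # -> c = 76
c = c - 11  # -> c = 65

Answer: 65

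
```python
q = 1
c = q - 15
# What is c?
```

Trace (tracking c):
q = 1  # -> q = 1
c = q - 15  # -> c = -14

Answer: -14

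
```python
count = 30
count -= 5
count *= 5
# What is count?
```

Answer: 125

Derivation:
Trace (tracking count):
count = 30  # -> count = 30
count -= 5  # -> count = 25
count *= 5  # -> count = 125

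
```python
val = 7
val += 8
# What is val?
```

Trace (tracking val):
val = 7  # -> val = 7
val += 8  # -> val = 15

Answer: 15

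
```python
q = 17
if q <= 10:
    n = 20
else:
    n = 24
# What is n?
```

Answer: 24

Derivation:
Trace (tracking n):
q = 17  # -> q = 17
if q <= 10:  # condition is False
else:
    n = 24  # -> n = 24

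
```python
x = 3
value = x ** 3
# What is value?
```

Trace (tracking value):
x = 3  # -> x = 3
value = x ** 3  # -> value = 27

Answer: 27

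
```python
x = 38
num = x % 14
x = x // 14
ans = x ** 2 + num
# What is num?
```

Answer: 10

Derivation:
Trace (tracking num):
x = 38  # -> x = 38
num = x % 14  # -> num = 10
x = x // 14  # -> x = 2
ans = x ** 2 + num  # -> ans = 14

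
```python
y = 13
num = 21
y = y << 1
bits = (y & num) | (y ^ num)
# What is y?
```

Trace (tracking y):
y = 13  # -> y = 13
num = 21  # -> num = 21
y = y << 1  # -> y = 26
bits = y & num | y ^ num  # -> bits = 31

Answer: 26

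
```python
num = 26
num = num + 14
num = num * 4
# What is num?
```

Trace (tracking num):
num = 26  # -> num = 26
num = num + 14  # -> num = 40
num = num * 4  # -> num = 160

Answer: 160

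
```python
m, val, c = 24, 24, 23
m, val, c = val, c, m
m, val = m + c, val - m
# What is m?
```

Answer: 48

Derivation:
Trace (tracking m):
m, val, c = (24, 24, 23)  # -> m = 24, val = 24, c = 23
m, val, c = (val, c, m)  # -> m = 24, val = 23, c = 24
m, val = (m + c, val - m)  # -> m = 48, val = -1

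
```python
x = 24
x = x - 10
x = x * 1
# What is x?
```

Trace (tracking x):
x = 24  # -> x = 24
x = x - 10  # -> x = 14
x = x * 1  # -> x = 14

Answer: 14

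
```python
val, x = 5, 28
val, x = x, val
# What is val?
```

Trace (tracking val):
val, x = (5, 28)  # -> val = 5, x = 28
val, x = (x, val)  # -> val = 28, x = 5

Answer: 28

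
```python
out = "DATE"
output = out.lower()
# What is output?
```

Answer: 'date'

Derivation:
Trace (tracking output):
out = 'DATE'  # -> out = 'DATE'
output = out.lower()  # -> output = 'date'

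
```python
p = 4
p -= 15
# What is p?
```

Trace (tracking p):
p = 4  # -> p = 4
p -= 15  # -> p = -11

Answer: -11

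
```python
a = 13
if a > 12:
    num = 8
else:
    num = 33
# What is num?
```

Trace (tracking num):
a = 13  # -> a = 13
if a > 12:  # condition is True
    num = 8  # -> num = 8

Answer: 8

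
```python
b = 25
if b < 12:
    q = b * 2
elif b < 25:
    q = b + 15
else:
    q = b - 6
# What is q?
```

Trace (tracking q):
b = 25  # -> b = 25
if b < 12:  # condition is False
elif b < 25:  # condition is False
else:
    q = b - 6  # -> q = 19

Answer: 19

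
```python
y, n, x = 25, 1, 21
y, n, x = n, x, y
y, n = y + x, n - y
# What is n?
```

Answer: 20

Derivation:
Trace (tracking n):
y, n, x = (25, 1, 21)  # -> y = 25, n = 1, x = 21
y, n, x = (n, x, y)  # -> y = 1, n = 21, x = 25
y, n = (y + x, n - y)  # -> y = 26, n = 20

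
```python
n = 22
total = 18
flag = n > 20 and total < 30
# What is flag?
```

Answer: True

Derivation:
Trace (tracking flag):
n = 22  # -> n = 22
total = 18  # -> total = 18
flag = n > 20 and total < 30  # -> flag = True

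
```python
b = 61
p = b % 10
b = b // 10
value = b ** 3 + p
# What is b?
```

Trace (tracking b):
b = 61  # -> b = 61
p = b % 10  # -> p = 1
b = b // 10  # -> b = 6
value = b ** 3 + p  # -> value = 217

Answer: 6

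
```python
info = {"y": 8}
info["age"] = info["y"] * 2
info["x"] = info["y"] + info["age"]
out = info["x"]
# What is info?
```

Answer: {'y': 8, 'age': 16, 'x': 24}

Derivation:
Trace (tracking info):
info = {'y': 8}  # -> info = {'y': 8}
info['age'] = info['y'] * 2  # -> info = {'y': 8, 'age': 16}
info['x'] = info['y'] + info['age']  # -> info = {'y': 8, 'age': 16, 'x': 24}
out = info['x']  # -> out = 24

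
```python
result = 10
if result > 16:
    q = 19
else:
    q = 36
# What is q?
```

Trace (tracking q):
result = 10  # -> result = 10
if result > 16:  # condition is False
else:
    q = 36  # -> q = 36

Answer: 36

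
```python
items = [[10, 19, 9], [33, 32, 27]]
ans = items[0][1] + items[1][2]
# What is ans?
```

Answer: 46

Derivation:
Trace (tracking ans):
items = [[10, 19, 9], [33, 32, 27]]  # -> items = [[10, 19, 9], [33, 32, 27]]
ans = items[0][1] + items[1][2]  # -> ans = 46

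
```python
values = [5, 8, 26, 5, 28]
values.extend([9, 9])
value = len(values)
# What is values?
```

Trace (tracking values):
values = [5, 8, 26, 5, 28]  # -> values = [5, 8, 26, 5, 28]
values.extend([9, 9])  # -> values = [5, 8, 26, 5, 28, 9, 9]
value = len(values)  # -> value = 7

Answer: [5, 8, 26, 5, 28, 9, 9]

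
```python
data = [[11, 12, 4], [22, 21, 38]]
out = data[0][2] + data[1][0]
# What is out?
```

Trace (tracking out):
data = [[11, 12, 4], [22, 21, 38]]  # -> data = [[11, 12, 4], [22, 21, 38]]
out = data[0][2] + data[1][0]  # -> out = 26

Answer: 26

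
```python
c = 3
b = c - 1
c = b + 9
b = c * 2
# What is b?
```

Trace (tracking b):
c = 3  # -> c = 3
b = c - 1  # -> b = 2
c = b + 9  # -> c = 11
b = c * 2  # -> b = 22

Answer: 22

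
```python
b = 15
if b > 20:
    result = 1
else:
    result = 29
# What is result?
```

Trace (tracking result):
b = 15  # -> b = 15
if b > 20:  # condition is False
else:
    result = 29  # -> result = 29

Answer: 29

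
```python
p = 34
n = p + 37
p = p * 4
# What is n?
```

Answer: 71

Derivation:
Trace (tracking n):
p = 34  # -> p = 34
n = p + 37  # -> n = 71
p = p * 4  # -> p = 136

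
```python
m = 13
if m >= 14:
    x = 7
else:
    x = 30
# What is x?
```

Trace (tracking x):
m = 13  # -> m = 13
if m >= 14:  # condition is False
else:
    x = 30  # -> x = 30

Answer: 30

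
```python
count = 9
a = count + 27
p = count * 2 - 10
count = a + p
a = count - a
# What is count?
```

Trace (tracking count):
count = 9  # -> count = 9
a = count + 27  # -> a = 36
p = count * 2 - 10  # -> p = 8
count = a + p  # -> count = 44
a = count - a  # -> a = 8

Answer: 44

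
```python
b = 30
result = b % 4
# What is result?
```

Answer: 2

Derivation:
Trace (tracking result):
b = 30  # -> b = 30
result = b % 4  # -> result = 2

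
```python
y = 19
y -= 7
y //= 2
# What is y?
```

Trace (tracking y):
y = 19  # -> y = 19
y -= 7  # -> y = 12
y //= 2  # -> y = 6

Answer: 6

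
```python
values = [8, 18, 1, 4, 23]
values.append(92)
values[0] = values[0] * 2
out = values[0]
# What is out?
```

Trace (tracking out):
values = [8, 18, 1, 4, 23]  # -> values = [8, 18, 1, 4, 23]
values.append(92)  # -> values = [8, 18, 1, 4, 23, 92]
values[0] = values[0] * 2  # -> values = [16, 18, 1, 4, 23, 92]
out = values[0]  # -> out = 16

Answer: 16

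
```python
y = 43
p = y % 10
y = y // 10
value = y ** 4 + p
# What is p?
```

Trace (tracking p):
y = 43  # -> y = 43
p = y % 10  # -> p = 3
y = y // 10  # -> y = 4
value = y ** 4 + p  # -> value = 259

Answer: 3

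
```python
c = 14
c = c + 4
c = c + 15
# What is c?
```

Answer: 33

Derivation:
Trace (tracking c):
c = 14  # -> c = 14
c = c + 4  # -> c = 18
c = c + 15  # -> c = 33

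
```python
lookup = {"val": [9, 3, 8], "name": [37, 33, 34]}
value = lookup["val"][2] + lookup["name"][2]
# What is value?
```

Answer: 42

Derivation:
Trace (tracking value):
lookup = {'val': [9, 3, 8], 'name': [37, 33, 34]}  # -> lookup = {'val': [9, 3, 8], 'name': [37, 33, 34]}
value = lookup['val'][2] + lookup['name'][2]  # -> value = 42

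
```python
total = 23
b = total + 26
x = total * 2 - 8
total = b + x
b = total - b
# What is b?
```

Trace (tracking b):
total = 23  # -> total = 23
b = total + 26  # -> b = 49
x = total * 2 - 8  # -> x = 38
total = b + x  # -> total = 87
b = total - b  # -> b = 38

Answer: 38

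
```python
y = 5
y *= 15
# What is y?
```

Answer: 75

Derivation:
Trace (tracking y):
y = 5  # -> y = 5
y *= 15  # -> y = 75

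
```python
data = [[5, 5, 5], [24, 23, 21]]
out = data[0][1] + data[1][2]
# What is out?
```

Answer: 26

Derivation:
Trace (tracking out):
data = [[5, 5, 5], [24, 23, 21]]  # -> data = [[5, 5, 5], [24, 23, 21]]
out = data[0][1] + data[1][2]  # -> out = 26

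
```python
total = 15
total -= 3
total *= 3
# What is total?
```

Answer: 36

Derivation:
Trace (tracking total):
total = 15  # -> total = 15
total -= 3  # -> total = 12
total *= 3  # -> total = 36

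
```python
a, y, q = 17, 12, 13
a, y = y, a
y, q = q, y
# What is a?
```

Trace (tracking a):
a, y, q = (17, 12, 13)  # -> a = 17, y = 12, q = 13
a, y = (y, a)  # -> a = 12, y = 17
y, q = (q, y)  # -> y = 13, q = 17

Answer: 12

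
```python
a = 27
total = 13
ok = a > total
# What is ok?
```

Answer: True

Derivation:
Trace (tracking ok):
a = 27  # -> a = 27
total = 13  # -> total = 13
ok = a > total  # -> ok = True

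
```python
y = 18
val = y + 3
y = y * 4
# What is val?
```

Trace (tracking val):
y = 18  # -> y = 18
val = y + 3  # -> val = 21
y = y * 4  # -> y = 72

Answer: 21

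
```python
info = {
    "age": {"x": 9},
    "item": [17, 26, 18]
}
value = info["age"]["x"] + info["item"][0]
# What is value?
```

Answer: 26

Derivation:
Trace (tracking value):
info = {'age': {'x': 9}, 'item': [17, 26, 18]}  # -> info = {'age': {'x': 9}, 'item': [17, 26, 18]}
value = info['age']['x'] + info['item'][0]  # -> value = 26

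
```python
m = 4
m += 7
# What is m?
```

Answer: 11

Derivation:
Trace (tracking m):
m = 4  # -> m = 4
m += 7  # -> m = 11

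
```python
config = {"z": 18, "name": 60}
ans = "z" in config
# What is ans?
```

Trace (tracking ans):
config = {'z': 18, 'name': 60}  # -> config = {'z': 18, 'name': 60}
ans = 'z' in config  # -> ans = True

Answer: True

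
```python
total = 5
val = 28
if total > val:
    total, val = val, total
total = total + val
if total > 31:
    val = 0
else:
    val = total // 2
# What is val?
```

Trace (tracking val):
total = 5  # -> total = 5
val = 28  # -> val = 28
if total > val:  # condition is False
total = total + val  # -> total = 33
if total > 31:  # condition is True
    val = 0  # -> val = 0

Answer: 0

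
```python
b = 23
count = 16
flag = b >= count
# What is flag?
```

Trace (tracking flag):
b = 23  # -> b = 23
count = 16  # -> count = 16
flag = b >= count  # -> flag = True

Answer: True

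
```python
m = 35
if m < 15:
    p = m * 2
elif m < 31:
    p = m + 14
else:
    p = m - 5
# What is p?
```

Answer: 30

Derivation:
Trace (tracking p):
m = 35  # -> m = 35
if m < 15:  # condition is False
elif m < 31:  # condition is False
else:
    p = m - 5  # -> p = 30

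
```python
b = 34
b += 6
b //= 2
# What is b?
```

Trace (tracking b):
b = 34  # -> b = 34
b += 6  # -> b = 40
b //= 2  # -> b = 20

Answer: 20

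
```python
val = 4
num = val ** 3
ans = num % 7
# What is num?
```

Trace (tracking num):
val = 4  # -> val = 4
num = val ** 3  # -> num = 64
ans = num % 7  # -> ans = 1

Answer: 64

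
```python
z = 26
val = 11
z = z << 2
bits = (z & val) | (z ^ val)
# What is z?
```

Trace (tracking z):
z = 26  # -> z = 26
val = 11  # -> val = 11
z = z << 2  # -> z = 104
bits = z & val | z ^ val  # -> bits = 107

Answer: 104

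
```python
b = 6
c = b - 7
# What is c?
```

Trace (tracking c):
b = 6  # -> b = 6
c = b - 7  # -> c = -1

Answer: -1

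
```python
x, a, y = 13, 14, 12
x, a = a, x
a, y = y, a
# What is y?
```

Trace (tracking y):
x, a, y = (13, 14, 12)  # -> x = 13, a = 14, y = 12
x, a = (a, x)  # -> x = 14, a = 13
a, y = (y, a)  # -> a = 12, y = 13

Answer: 13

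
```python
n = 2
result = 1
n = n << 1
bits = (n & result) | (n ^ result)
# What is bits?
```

Answer: 5

Derivation:
Trace (tracking bits):
n = 2  # -> n = 2
result = 1  # -> result = 1
n = n << 1  # -> n = 4
bits = n & result | n ^ result  # -> bits = 5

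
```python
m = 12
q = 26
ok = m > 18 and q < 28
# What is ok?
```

Trace (tracking ok):
m = 12  # -> m = 12
q = 26  # -> q = 26
ok = m > 18 and q < 28  # -> ok = False

Answer: False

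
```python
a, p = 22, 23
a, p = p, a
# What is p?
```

Trace (tracking p):
a, p = (22, 23)  # -> a = 22, p = 23
a, p = (p, a)  # -> a = 23, p = 22

Answer: 22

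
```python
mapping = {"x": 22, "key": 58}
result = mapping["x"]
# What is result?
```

Answer: 22

Derivation:
Trace (tracking result):
mapping = {'x': 22, 'key': 58}  # -> mapping = {'x': 22, 'key': 58}
result = mapping['x']  # -> result = 22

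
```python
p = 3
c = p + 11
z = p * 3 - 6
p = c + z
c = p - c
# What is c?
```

Answer: 3

Derivation:
Trace (tracking c):
p = 3  # -> p = 3
c = p + 11  # -> c = 14
z = p * 3 - 6  # -> z = 3
p = c + z  # -> p = 17
c = p - c  # -> c = 3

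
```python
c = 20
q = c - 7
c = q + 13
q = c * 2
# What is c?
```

Answer: 26

Derivation:
Trace (tracking c):
c = 20  # -> c = 20
q = c - 7  # -> q = 13
c = q + 13  # -> c = 26
q = c * 2  # -> q = 52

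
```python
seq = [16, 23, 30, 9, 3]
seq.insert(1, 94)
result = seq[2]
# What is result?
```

Trace (tracking result):
seq = [16, 23, 30, 9, 3]  # -> seq = [16, 23, 30, 9, 3]
seq.insert(1, 94)  # -> seq = [16, 94, 23, 30, 9, 3]
result = seq[2]  # -> result = 23

Answer: 23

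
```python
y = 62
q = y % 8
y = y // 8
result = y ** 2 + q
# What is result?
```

Trace (tracking result):
y = 62  # -> y = 62
q = y % 8  # -> q = 6
y = y // 8  # -> y = 7
result = y ** 2 + q  # -> result = 55

Answer: 55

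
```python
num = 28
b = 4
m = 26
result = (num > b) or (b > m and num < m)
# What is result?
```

Answer: True

Derivation:
Trace (tracking result):
num = 28  # -> num = 28
b = 4  # -> b = 4
m = 26  # -> m = 26
result = num > b or (b > m and num < m)  # -> result = True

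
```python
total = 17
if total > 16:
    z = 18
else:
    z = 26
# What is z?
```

Trace (tracking z):
total = 17  # -> total = 17
if total > 16:  # condition is True
    z = 18  # -> z = 18

Answer: 18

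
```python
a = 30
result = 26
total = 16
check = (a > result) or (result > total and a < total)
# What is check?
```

Trace (tracking check):
a = 30  # -> a = 30
result = 26  # -> result = 26
total = 16  # -> total = 16
check = a > result or (result > total and a < total)  # -> check = True

Answer: True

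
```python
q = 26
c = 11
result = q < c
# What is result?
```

Trace (tracking result):
q = 26  # -> q = 26
c = 11  # -> c = 11
result = q < c  # -> result = False

Answer: False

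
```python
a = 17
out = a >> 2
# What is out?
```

Answer: 4

Derivation:
Trace (tracking out):
a = 17  # -> a = 17
out = a >> 2  # -> out = 4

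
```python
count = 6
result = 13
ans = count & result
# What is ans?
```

Answer: 4

Derivation:
Trace (tracking ans):
count = 6  # -> count = 6
result = 13  # -> result = 13
ans = count & result  # -> ans = 4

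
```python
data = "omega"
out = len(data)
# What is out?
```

Trace (tracking out):
data = 'omega'  # -> data = 'omega'
out = len(data)  # -> out = 5

Answer: 5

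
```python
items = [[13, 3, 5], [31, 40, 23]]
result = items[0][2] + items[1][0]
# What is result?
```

Answer: 36

Derivation:
Trace (tracking result):
items = [[13, 3, 5], [31, 40, 23]]  # -> items = [[13, 3, 5], [31, 40, 23]]
result = items[0][2] + items[1][0]  # -> result = 36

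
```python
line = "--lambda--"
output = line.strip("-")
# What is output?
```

Answer: 'lambda'

Derivation:
Trace (tracking output):
line = '--lambda--'  # -> line = '--lambda--'
output = line.strip('-')  # -> output = 'lambda'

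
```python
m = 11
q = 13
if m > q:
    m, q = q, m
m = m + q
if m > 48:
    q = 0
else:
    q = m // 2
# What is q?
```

Answer: 12

Derivation:
Trace (tracking q):
m = 11  # -> m = 11
q = 13  # -> q = 13
if m > q:  # condition is False
m = m + q  # -> m = 24
if m > 48:  # condition is False
else:
    q = m // 2  # -> q = 12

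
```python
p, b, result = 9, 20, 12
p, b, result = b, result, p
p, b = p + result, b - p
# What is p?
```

Answer: 29

Derivation:
Trace (tracking p):
p, b, result = (9, 20, 12)  # -> p = 9, b = 20, result = 12
p, b, result = (b, result, p)  # -> p = 20, b = 12, result = 9
p, b = (p + result, b - p)  # -> p = 29, b = -8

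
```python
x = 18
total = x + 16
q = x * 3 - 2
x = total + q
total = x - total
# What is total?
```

Answer: 52

Derivation:
Trace (tracking total):
x = 18  # -> x = 18
total = x + 16  # -> total = 34
q = x * 3 - 2  # -> q = 52
x = total + q  # -> x = 86
total = x - total  # -> total = 52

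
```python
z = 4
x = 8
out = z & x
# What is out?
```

Trace (tracking out):
z = 4  # -> z = 4
x = 8  # -> x = 8
out = z & x  # -> out = 0

Answer: 0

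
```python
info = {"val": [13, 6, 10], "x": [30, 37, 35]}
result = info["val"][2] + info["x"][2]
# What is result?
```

Answer: 45

Derivation:
Trace (tracking result):
info = {'val': [13, 6, 10], 'x': [30, 37, 35]}  # -> info = {'val': [13, 6, 10], 'x': [30, 37, 35]}
result = info['val'][2] + info['x'][2]  # -> result = 45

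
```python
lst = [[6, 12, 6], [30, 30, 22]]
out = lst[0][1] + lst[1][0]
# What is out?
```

Answer: 42

Derivation:
Trace (tracking out):
lst = [[6, 12, 6], [30, 30, 22]]  # -> lst = [[6, 12, 6], [30, 30, 22]]
out = lst[0][1] + lst[1][0]  # -> out = 42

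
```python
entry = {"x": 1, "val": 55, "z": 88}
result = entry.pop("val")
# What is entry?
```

Answer: {'x': 1, 'z': 88}

Derivation:
Trace (tracking entry):
entry = {'x': 1, 'val': 55, 'z': 88}  # -> entry = {'x': 1, 'val': 55, 'z': 88}
result = entry.pop('val')  # -> result = 55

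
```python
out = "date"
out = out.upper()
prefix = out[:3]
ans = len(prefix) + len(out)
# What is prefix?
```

Trace (tracking prefix):
out = 'date'  # -> out = 'date'
out = out.upper()  # -> out = 'DATE'
prefix = out[:3]  # -> prefix = 'DAT'
ans = len(prefix) + len(out)  # -> ans = 7

Answer: 'DAT'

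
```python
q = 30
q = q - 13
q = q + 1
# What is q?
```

Answer: 18

Derivation:
Trace (tracking q):
q = 30  # -> q = 30
q = q - 13  # -> q = 17
q = q + 1  # -> q = 18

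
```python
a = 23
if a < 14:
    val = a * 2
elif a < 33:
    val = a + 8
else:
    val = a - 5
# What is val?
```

Trace (tracking val):
a = 23  # -> a = 23
if a < 14:  # condition is False
elif a < 33:  # condition is True
    val = a + 8  # -> val = 31

Answer: 31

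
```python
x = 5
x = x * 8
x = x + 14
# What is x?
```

Trace (tracking x):
x = 5  # -> x = 5
x = x * 8  # -> x = 40
x = x + 14  # -> x = 54

Answer: 54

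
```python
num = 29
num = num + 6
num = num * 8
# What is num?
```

Trace (tracking num):
num = 29  # -> num = 29
num = num + 6  # -> num = 35
num = num * 8  # -> num = 280

Answer: 280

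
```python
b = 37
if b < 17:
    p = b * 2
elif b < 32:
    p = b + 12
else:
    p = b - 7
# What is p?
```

Trace (tracking p):
b = 37  # -> b = 37
if b < 17:  # condition is False
elif b < 32:  # condition is False
else:
    p = b - 7  # -> p = 30

Answer: 30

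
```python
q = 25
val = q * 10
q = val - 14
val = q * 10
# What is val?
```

Answer: 2360

Derivation:
Trace (tracking val):
q = 25  # -> q = 25
val = q * 10  # -> val = 250
q = val - 14  # -> q = 236
val = q * 10  # -> val = 2360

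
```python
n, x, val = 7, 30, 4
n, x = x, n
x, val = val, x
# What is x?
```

Answer: 4

Derivation:
Trace (tracking x):
n, x, val = (7, 30, 4)  # -> n = 7, x = 30, val = 4
n, x = (x, n)  # -> n = 30, x = 7
x, val = (val, x)  # -> x = 4, val = 7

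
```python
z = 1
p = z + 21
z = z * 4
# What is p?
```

Answer: 22

Derivation:
Trace (tracking p):
z = 1  # -> z = 1
p = z + 21  # -> p = 22
z = z * 4  # -> z = 4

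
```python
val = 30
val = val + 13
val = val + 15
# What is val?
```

Answer: 58

Derivation:
Trace (tracking val):
val = 30  # -> val = 30
val = val + 13  # -> val = 43
val = val + 15  # -> val = 58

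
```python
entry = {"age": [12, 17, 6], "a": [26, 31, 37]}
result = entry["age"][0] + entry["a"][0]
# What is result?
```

Answer: 38

Derivation:
Trace (tracking result):
entry = {'age': [12, 17, 6], 'a': [26, 31, 37]}  # -> entry = {'age': [12, 17, 6], 'a': [26, 31, 37]}
result = entry['age'][0] + entry['a'][0]  # -> result = 38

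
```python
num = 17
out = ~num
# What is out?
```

Answer: -18

Derivation:
Trace (tracking out):
num = 17  # -> num = 17
out = ~num  # -> out = -18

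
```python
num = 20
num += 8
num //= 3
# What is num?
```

Trace (tracking num):
num = 20  # -> num = 20
num += 8  # -> num = 28
num //= 3  # -> num = 9

Answer: 9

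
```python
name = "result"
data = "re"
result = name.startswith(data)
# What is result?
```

Answer: True

Derivation:
Trace (tracking result):
name = 'result'  # -> name = 'result'
data = 're'  # -> data = 're'
result = name.startswith(data)  # -> result = True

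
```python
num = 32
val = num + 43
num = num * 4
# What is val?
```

Trace (tracking val):
num = 32  # -> num = 32
val = num + 43  # -> val = 75
num = num * 4  # -> num = 128

Answer: 75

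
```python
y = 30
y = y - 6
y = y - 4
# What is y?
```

Trace (tracking y):
y = 30  # -> y = 30
y = y - 6  # -> y = 24
y = y - 4  # -> y = 20

Answer: 20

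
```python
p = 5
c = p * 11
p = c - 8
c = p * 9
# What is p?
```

Trace (tracking p):
p = 5  # -> p = 5
c = p * 11  # -> c = 55
p = c - 8  # -> p = 47
c = p * 9  # -> c = 423

Answer: 47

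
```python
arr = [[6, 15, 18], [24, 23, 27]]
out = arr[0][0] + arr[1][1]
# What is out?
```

Answer: 29

Derivation:
Trace (tracking out):
arr = [[6, 15, 18], [24, 23, 27]]  # -> arr = [[6, 15, 18], [24, 23, 27]]
out = arr[0][0] + arr[1][1]  # -> out = 29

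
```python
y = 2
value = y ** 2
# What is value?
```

Trace (tracking value):
y = 2  # -> y = 2
value = y ** 2  # -> value = 4

Answer: 4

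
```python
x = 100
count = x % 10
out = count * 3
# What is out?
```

Trace (tracking out):
x = 100  # -> x = 100
count = x % 10  # -> count = 0
out = count * 3  # -> out = 0

Answer: 0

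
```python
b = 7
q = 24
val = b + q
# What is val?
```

Answer: 31

Derivation:
Trace (tracking val):
b = 7  # -> b = 7
q = 24  # -> q = 24
val = b + q  # -> val = 31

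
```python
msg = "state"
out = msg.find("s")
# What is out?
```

Trace (tracking out):
msg = 'state'  # -> msg = 'state'
out = msg.find('s')  # -> out = 0

Answer: 0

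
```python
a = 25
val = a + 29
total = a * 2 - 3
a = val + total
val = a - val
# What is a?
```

Answer: 101

Derivation:
Trace (tracking a):
a = 25  # -> a = 25
val = a + 29  # -> val = 54
total = a * 2 - 3  # -> total = 47
a = val + total  # -> a = 101
val = a - val  # -> val = 47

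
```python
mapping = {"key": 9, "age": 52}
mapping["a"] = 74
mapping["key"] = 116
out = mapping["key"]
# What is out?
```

Trace (tracking out):
mapping = {'key': 9, 'age': 52}  # -> mapping = {'key': 9, 'age': 52}
mapping['a'] = 74  # -> mapping = {'key': 9, 'age': 52, 'a': 74}
mapping['key'] = 116  # -> mapping = {'key': 116, 'age': 52, 'a': 74}
out = mapping['key']  # -> out = 116

Answer: 116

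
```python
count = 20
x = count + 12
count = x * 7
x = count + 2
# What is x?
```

Trace (tracking x):
count = 20  # -> count = 20
x = count + 12  # -> x = 32
count = x * 7  # -> count = 224
x = count + 2  # -> x = 226

Answer: 226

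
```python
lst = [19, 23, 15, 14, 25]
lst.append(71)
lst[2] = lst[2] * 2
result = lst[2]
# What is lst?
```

Trace (tracking lst):
lst = [19, 23, 15, 14, 25]  # -> lst = [19, 23, 15, 14, 25]
lst.append(71)  # -> lst = [19, 23, 15, 14, 25, 71]
lst[2] = lst[2] * 2  # -> lst = [19, 23, 30, 14, 25, 71]
result = lst[2]  # -> result = 30

Answer: [19, 23, 30, 14, 25, 71]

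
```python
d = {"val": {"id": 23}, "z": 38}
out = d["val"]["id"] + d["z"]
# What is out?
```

Answer: 61

Derivation:
Trace (tracking out):
d = {'val': {'id': 23}, 'z': 38}  # -> d = {'val': {'id': 23}, 'z': 38}
out = d['val']['id'] + d['z']  # -> out = 61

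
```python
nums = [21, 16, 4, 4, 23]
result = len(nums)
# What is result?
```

Answer: 5

Derivation:
Trace (tracking result):
nums = [21, 16, 4, 4, 23]  # -> nums = [21, 16, 4, 4, 23]
result = len(nums)  # -> result = 5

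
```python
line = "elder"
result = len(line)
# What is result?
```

Answer: 5

Derivation:
Trace (tracking result):
line = 'elder'  # -> line = 'elder'
result = len(line)  # -> result = 5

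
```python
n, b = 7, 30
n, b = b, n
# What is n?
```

Answer: 30

Derivation:
Trace (tracking n):
n, b = (7, 30)  # -> n = 7, b = 30
n, b = (b, n)  # -> n = 30, b = 7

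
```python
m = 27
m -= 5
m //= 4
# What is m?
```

Trace (tracking m):
m = 27  # -> m = 27
m -= 5  # -> m = 22
m //= 4  # -> m = 5

Answer: 5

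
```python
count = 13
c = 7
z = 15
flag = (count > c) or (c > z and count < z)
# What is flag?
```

Answer: True

Derivation:
Trace (tracking flag):
count = 13  # -> count = 13
c = 7  # -> c = 7
z = 15  # -> z = 15
flag = count > c or (c > z and count < z)  # -> flag = True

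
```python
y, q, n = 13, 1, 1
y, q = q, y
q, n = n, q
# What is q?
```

Trace (tracking q):
y, q, n = (13, 1, 1)  # -> y = 13, q = 1, n = 1
y, q = (q, y)  # -> y = 1, q = 13
q, n = (n, q)  # -> q = 1, n = 13

Answer: 1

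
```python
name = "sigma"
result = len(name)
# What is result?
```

Trace (tracking result):
name = 'sigma'  # -> name = 'sigma'
result = len(name)  # -> result = 5

Answer: 5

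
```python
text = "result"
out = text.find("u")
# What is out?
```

Answer: 3

Derivation:
Trace (tracking out):
text = 'result'  # -> text = 'result'
out = text.find('u')  # -> out = 3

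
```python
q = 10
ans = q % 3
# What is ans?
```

Answer: 1

Derivation:
Trace (tracking ans):
q = 10  # -> q = 10
ans = q % 3  # -> ans = 1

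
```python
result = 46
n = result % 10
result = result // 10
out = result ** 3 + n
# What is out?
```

Trace (tracking out):
result = 46  # -> result = 46
n = result % 10  # -> n = 6
result = result // 10  # -> result = 4
out = result ** 3 + n  # -> out = 70

Answer: 70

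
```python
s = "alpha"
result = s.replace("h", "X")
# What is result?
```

Answer: 'alpXa'

Derivation:
Trace (tracking result):
s = 'alpha'  # -> s = 'alpha'
result = s.replace('h', 'X')  # -> result = 'alpXa'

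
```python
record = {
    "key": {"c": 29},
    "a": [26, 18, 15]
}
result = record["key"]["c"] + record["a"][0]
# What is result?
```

Answer: 55

Derivation:
Trace (tracking result):
record = {'key': {'c': 29}, 'a': [26, 18, 15]}  # -> record = {'key': {'c': 29}, 'a': [26, 18, 15]}
result = record['key']['c'] + record['a'][0]  # -> result = 55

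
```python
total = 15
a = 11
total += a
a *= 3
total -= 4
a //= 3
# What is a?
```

Answer: 11

Derivation:
Trace (tracking a):
total = 15  # -> total = 15
a = 11  # -> a = 11
total += a  # -> total = 26
a *= 3  # -> a = 33
total -= 4  # -> total = 22
a //= 3  # -> a = 11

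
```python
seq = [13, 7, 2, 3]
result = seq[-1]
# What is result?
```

Trace (tracking result):
seq = [13, 7, 2, 3]  # -> seq = [13, 7, 2, 3]
result = seq[-1]  # -> result = 3

Answer: 3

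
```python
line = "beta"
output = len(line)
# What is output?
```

Trace (tracking output):
line = 'beta'  # -> line = 'beta'
output = len(line)  # -> output = 4

Answer: 4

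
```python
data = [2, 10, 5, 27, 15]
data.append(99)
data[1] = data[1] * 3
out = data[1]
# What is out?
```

Trace (tracking out):
data = [2, 10, 5, 27, 15]  # -> data = [2, 10, 5, 27, 15]
data.append(99)  # -> data = [2, 10, 5, 27, 15, 99]
data[1] = data[1] * 3  # -> data = [2, 30, 5, 27, 15, 99]
out = data[1]  # -> out = 30

Answer: 30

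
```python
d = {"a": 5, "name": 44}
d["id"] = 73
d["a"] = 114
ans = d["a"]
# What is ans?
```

Trace (tracking ans):
d = {'a': 5, 'name': 44}  # -> d = {'a': 5, 'name': 44}
d['id'] = 73  # -> d = {'a': 5, 'name': 44, 'id': 73}
d['a'] = 114  # -> d = {'a': 114, 'name': 44, 'id': 73}
ans = d['a']  # -> ans = 114

Answer: 114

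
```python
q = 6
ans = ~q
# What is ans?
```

Trace (tracking ans):
q = 6  # -> q = 6
ans = ~q  # -> ans = -7

Answer: -7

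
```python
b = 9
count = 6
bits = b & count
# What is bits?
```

Answer: 0

Derivation:
Trace (tracking bits):
b = 9  # -> b = 9
count = 6  # -> count = 6
bits = b & count  # -> bits = 0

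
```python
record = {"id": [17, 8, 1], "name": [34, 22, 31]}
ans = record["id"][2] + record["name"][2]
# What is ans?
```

Trace (tracking ans):
record = {'id': [17, 8, 1], 'name': [34, 22, 31]}  # -> record = {'id': [17, 8, 1], 'name': [34, 22, 31]}
ans = record['id'][2] + record['name'][2]  # -> ans = 32

Answer: 32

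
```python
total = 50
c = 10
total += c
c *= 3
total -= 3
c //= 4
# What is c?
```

Trace (tracking c):
total = 50  # -> total = 50
c = 10  # -> c = 10
total += c  # -> total = 60
c *= 3  # -> c = 30
total -= 3  # -> total = 57
c //= 4  # -> c = 7

Answer: 7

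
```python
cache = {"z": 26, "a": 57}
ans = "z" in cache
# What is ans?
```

Answer: True

Derivation:
Trace (tracking ans):
cache = {'z': 26, 'a': 57}  # -> cache = {'z': 26, 'a': 57}
ans = 'z' in cache  # -> ans = True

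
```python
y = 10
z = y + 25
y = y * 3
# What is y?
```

Answer: 30

Derivation:
Trace (tracking y):
y = 10  # -> y = 10
z = y + 25  # -> z = 35
y = y * 3  # -> y = 30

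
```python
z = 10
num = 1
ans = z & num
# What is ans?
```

Trace (tracking ans):
z = 10  # -> z = 10
num = 1  # -> num = 1
ans = z & num  # -> ans = 0

Answer: 0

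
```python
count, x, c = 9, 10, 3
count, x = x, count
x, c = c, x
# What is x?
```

Answer: 3

Derivation:
Trace (tracking x):
count, x, c = (9, 10, 3)  # -> count = 9, x = 10, c = 3
count, x = (x, count)  # -> count = 10, x = 9
x, c = (c, x)  # -> x = 3, c = 9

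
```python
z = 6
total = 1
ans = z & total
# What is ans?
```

Trace (tracking ans):
z = 6  # -> z = 6
total = 1  # -> total = 1
ans = z & total  # -> ans = 0

Answer: 0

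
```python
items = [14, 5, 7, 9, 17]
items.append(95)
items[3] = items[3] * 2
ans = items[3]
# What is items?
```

Answer: [14, 5, 7, 18, 17, 95]

Derivation:
Trace (tracking items):
items = [14, 5, 7, 9, 17]  # -> items = [14, 5, 7, 9, 17]
items.append(95)  # -> items = [14, 5, 7, 9, 17, 95]
items[3] = items[3] * 2  # -> items = [14, 5, 7, 18, 17, 95]
ans = items[3]  # -> ans = 18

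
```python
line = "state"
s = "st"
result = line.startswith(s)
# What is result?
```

Answer: True

Derivation:
Trace (tracking result):
line = 'state'  # -> line = 'state'
s = 'st'  # -> s = 'st'
result = line.startswith(s)  # -> result = True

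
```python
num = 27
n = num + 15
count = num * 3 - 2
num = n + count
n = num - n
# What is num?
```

Trace (tracking num):
num = 27  # -> num = 27
n = num + 15  # -> n = 42
count = num * 3 - 2  # -> count = 79
num = n + count  # -> num = 121
n = num - n  # -> n = 79

Answer: 121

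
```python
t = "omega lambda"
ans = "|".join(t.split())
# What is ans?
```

Answer: 'omega|lambda'

Derivation:
Trace (tracking ans):
t = 'omega lambda'  # -> t = 'omega lambda'
ans = '|'.join(t.split())  # -> ans = 'omega|lambda'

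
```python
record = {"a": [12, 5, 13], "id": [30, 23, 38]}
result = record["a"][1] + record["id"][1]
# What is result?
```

Trace (tracking result):
record = {'a': [12, 5, 13], 'id': [30, 23, 38]}  # -> record = {'a': [12, 5, 13], 'id': [30, 23, 38]}
result = record['a'][1] + record['id'][1]  # -> result = 28

Answer: 28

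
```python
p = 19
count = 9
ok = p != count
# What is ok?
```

Trace (tracking ok):
p = 19  # -> p = 19
count = 9  # -> count = 9
ok = p != count  # -> ok = True

Answer: True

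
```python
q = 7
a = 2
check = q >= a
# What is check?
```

Trace (tracking check):
q = 7  # -> q = 7
a = 2  # -> a = 2
check = q >= a  # -> check = True

Answer: True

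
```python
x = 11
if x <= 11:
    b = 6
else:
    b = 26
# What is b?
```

Trace (tracking b):
x = 11  # -> x = 11
if x <= 11:  # condition is True
    b = 6  # -> b = 6

Answer: 6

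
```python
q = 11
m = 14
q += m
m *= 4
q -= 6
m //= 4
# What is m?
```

Answer: 14

Derivation:
Trace (tracking m):
q = 11  # -> q = 11
m = 14  # -> m = 14
q += m  # -> q = 25
m *= 4  # -> m = 56
q -= 6  # -> q = 19
m //= 4  # -> m = 14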